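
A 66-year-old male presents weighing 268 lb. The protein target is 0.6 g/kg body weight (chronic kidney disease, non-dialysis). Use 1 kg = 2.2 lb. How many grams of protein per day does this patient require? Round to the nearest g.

Weight in kg = 268 ÷ 2.2 = 121.8182 kg.
Protein = 0.6 g/kg × 121.8182 kg = 73.0909 g/day.

73 g/day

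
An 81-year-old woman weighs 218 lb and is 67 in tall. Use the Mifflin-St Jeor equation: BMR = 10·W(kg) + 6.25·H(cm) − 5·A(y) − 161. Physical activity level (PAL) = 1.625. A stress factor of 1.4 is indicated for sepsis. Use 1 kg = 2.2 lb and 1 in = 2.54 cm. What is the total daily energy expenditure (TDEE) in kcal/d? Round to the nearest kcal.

3386 kcal/d

Convert to metric: weight = 218 ÷ 2.2 = 99.0909 kg; height = 67 × 2.54 = 170.18 cm.
Mifflin-St Jeor (female): BMR = 10(99.0909) + 6.25(170.18) − 5(81) − 161 = 990.9091 + 1063.625 − 405 − 161 = 1488.5341 kcal/day.
TEE = BMR × activity factor = 1488.5341 × 1.625 = 2418.8679 kcal/day.
Apply stress factor: 2418.8679 × 1.4 = 3386.4151 kcal/day.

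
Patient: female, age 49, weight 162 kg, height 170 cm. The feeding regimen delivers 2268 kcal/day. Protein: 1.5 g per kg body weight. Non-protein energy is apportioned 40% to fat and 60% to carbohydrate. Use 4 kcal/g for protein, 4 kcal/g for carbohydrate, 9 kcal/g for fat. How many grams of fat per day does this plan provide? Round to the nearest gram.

58 g/day

Protein = 1.5 × 162 = 243 g → 243 × 4 = 972 kcal.
Non-protein calories = 2268 − 972 = 1296 kcal.
Fat: 40% × 1296 = 518.4 kcal; carbohydrate: 777.6 kcal.
Fat: 518.4 kcal ÷ 9 kcal/g = 57.6 g.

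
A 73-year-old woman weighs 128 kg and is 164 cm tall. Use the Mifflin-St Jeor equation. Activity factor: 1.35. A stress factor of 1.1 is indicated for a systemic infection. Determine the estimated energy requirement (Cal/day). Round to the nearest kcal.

Mifflin-St Jeor (female): BMR = 10(128) + 6.25(164) − 5(73) − 161 = 1280 + 1025 − 365 − 161 = 1779 kcal/day.
TEE = BMR × activity factor = 1779 × 1.35 = 2401.65 kcal/day.
Apply stress factor: 2401.65 × 1.1 = 2641.815 kcal/day.

2642 Cal/day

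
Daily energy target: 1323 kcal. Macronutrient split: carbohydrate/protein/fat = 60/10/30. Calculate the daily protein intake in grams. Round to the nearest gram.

33 g/day

Protein energy = 10% × 1323 = 132.3 kcal.
At 4 kcal/g: 132.3 ÷ 4 = 33.075 g.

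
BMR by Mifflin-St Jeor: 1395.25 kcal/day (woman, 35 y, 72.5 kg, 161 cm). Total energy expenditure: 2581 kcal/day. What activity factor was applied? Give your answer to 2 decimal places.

1.85

Activity factor = TEE ÷ BMR = 2581 ÷ 1395.25 = 1.85.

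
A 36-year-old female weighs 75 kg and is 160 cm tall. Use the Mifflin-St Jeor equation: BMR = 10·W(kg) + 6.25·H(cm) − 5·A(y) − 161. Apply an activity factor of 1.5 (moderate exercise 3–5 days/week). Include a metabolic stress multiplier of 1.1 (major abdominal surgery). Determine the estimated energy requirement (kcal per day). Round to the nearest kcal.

2325 kcal per day

Mifflin-St Jeor (female): BMR = 10(75) + 6.25(160) − 5(36) − 161 = 750 + 1000 − 180 − 161 = 1409 kcal/day.
TEE = BMR × activity factor = 1409 × 1.5 = 2113.5 kcal/day.
Apply stress factor: 2113.5 × 1.1 = 2324.85 kcal/day.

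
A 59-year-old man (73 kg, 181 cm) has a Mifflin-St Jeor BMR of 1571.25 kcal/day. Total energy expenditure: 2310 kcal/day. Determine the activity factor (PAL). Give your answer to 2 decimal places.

1.47

Activity factor = TEE ÷ BMR = 2310 ÷ 1571.25 = 1.47.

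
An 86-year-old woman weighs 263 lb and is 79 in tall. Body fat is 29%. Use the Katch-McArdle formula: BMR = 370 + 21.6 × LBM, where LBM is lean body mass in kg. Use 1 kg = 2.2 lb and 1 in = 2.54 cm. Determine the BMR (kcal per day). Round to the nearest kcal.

2203 kcal per day

Convert to metric: weight = 263 ÷ 2.2 = 119.5455 kg; height = 79 × 2.54 = 200.66 cm.
LBM = 119.5455 × (1 − 0.29) = 84.8773 kg. Katch-McArdle: BMR = 370 + 21.6 × 84.8773 = 2203.3491 kcal/day.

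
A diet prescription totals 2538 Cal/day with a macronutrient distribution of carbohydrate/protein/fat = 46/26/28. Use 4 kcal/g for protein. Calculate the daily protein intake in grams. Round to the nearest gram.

Protein energy = 26% × 2538 = 659.88 kcal.
At 4 kcal/g: 659.88 ÷ 4 = 164.97 g.

165 g/day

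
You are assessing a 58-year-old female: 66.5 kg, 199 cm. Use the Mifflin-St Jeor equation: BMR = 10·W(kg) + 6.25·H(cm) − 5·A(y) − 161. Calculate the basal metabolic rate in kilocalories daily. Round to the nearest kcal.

Mifflin-St Jeor (female): BMR = 10(66.5) + 6.25(199) − 5(58) − 161 = 665 + 1243.75 − 290 − 161 = 1457.75 kcal/day.

1458 kilocalories daily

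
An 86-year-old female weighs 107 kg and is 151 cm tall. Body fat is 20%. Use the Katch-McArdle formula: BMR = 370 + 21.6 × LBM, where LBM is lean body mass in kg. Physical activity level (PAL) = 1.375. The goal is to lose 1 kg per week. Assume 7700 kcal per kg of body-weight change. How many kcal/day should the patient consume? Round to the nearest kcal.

LBM = 107 × (1 − 0.2) = 85.6 kg. Katch-McArdle: BMR = 370 + 21.6 × 85.6 = 2218.96 kcal/day.
TEE = 2218.96 × 1.375 = 3051.07 kcal/day.
Required daily deficit = 1 × 7700 ÷ 7 = 1100 kcal/day.
Target intake = 3051.07 − 1100 = 1951.07 kcal/day.

1951 kcal/day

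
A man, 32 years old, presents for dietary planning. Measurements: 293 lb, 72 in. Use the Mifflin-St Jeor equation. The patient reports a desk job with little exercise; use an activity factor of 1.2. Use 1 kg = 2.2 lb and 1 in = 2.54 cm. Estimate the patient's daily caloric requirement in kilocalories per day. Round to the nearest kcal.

2784 kilocalories per day

Convert to metric: weight = 293 ÷ 2.2 = 133.1818 kg; height = 72 × 2.54 = 182.88 cm.
Mifflin-St Jeor (male): BMR = 10(133.1818) + 6.25(182.88) − 5(32) + 5 = 1331.8182 + 1143 − 160 + 5 = 2319.8182 kcal/day.
TEE = BMR × activity factor = 2319.8182 × 1.2 = 2783.7818 kcal/day.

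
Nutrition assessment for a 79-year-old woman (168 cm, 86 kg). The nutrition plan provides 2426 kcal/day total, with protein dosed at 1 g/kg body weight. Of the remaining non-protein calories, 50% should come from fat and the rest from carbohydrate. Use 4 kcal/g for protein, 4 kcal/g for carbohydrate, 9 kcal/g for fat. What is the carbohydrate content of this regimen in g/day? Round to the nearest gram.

Protein = 1 × 86 = 86 g → 86 × 4 = 344 kcal.
Non-protein calories = 2426 − 344 = 2082 kcal.
Fat: 50% × 2082 = 1041 kcal; carbohydrate: 1041 kcal.
Carbohydrate: 1041 kcal ÷ 4 kcal/g = 260.25 g.

260 g/day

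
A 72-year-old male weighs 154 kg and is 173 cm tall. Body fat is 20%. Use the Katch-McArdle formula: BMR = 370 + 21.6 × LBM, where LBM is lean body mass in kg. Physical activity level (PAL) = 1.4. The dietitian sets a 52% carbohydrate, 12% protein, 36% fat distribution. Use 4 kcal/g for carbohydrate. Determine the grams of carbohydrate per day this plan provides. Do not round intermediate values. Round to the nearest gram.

LBM = 154 × (1 − 0.2) = 123.2 kg. Katch-McArdle: BMR = 370 + 21.6 × 123.2 = 3031.12 kcal/day.
TEE = 3031.12 × 1.4 = 4243.568 kcal/day.
Carbohydrate energy = 52% × 4243.568 = 2206.6554 kcal.
Carbohydrate = 2206.6554 ÷ 4 kcal/g = 551.6638 g.

552 g/day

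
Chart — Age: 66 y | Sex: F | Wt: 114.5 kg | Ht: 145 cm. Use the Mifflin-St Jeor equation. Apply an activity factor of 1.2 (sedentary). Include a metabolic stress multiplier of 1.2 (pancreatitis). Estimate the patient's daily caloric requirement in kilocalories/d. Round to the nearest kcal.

Mifflin-St Jeor (female): BMR = 10(114.5) + 6.25(145) − 5(66) − 161 = 1145 + 906.25 − 330 − 161 = 1560.25 kcal/day.
TEE = BMR × activity factor = 1560.25 × 1.2 = 1872.3 kcal/day.
Apply stress factor: 1872.3 × 1.2 = 2246.76 kcal/day.

2247 kilocalories/d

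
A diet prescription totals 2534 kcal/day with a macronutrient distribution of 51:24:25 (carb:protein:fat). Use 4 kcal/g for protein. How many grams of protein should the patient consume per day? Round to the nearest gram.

Protein energy = 24% × 2534 = 608.16 kcal.
At 4 kcal/g: 608.16 ÷ 4 = 152.04 g.

152 g/day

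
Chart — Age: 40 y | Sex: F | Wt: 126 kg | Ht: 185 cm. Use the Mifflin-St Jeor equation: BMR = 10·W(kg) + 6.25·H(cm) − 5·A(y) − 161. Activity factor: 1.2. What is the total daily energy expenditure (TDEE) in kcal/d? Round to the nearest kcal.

2466 kcal/d

Mifflin-St Jeor (female): BMR = 10(126) + 6.25(185) − 5(40) − 161 = 1260 + 1156.25 − 200 − 161 = 2055.25 kcal/day.
TEE = BMR × activity factor = 2055.25 × 1.2 = 2466.3 kcal/day.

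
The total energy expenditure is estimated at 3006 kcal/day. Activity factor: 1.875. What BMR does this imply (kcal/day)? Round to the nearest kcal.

1603 kcal/day

BMR = TEE ÷ activity factor = 3006 ÷ 1.875 = 1603.2 kcal/day.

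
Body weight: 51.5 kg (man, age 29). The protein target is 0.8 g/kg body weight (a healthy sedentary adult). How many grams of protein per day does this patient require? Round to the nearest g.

41 g/day

Protein = 0.8 g/kg × 51.5 kg = 41.2 g/day.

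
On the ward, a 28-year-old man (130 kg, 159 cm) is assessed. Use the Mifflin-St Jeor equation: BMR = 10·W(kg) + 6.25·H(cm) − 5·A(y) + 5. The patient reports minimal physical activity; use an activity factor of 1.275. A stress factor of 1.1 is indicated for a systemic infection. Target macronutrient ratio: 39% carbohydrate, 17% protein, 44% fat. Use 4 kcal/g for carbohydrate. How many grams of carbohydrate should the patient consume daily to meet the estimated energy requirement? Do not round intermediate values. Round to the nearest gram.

295 g/day

Mifflin-St Jeor (male): BMR = 10(130) + 6.25(159) − 5(28) + 5 = 1300 + 993.75 − 140 + 5 = 2158.75 kcal/day.
TEE = 2158.75 × 1.275 = 2752.4063 kcal/day.
With stress factor 1.1: 2752.4063 × 1.1 = 3027.6469 kcal/day.
Carbohydrate energy = 39% × 3027.6469 = 1180.7823 kcal.
Carbohydrate = 1180.7823 ÷ 4 kcal/g = 295.1956 g.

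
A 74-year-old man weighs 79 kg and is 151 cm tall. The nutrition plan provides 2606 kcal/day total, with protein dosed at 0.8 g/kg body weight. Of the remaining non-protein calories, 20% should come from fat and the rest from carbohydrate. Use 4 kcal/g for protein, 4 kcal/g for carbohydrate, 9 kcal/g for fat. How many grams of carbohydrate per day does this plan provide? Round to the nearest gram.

471 g/day

Protein = 0.8 × 79 = 63.2 g → 63.2 × 4 = 252.8 kcal.
Non-protein calories = 2606 − 252.8 = 2353.2 kcal.
Fat: 20% × 2353.2 = 470.64 kcal; carbohydrate: 1882.56 kcal.
Carbohydrate: 1882.56 kcal ÷ 4 kcal/g = 470.64 g.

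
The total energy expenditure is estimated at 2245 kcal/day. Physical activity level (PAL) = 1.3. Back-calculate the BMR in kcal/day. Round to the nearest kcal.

1727 kcal/day

BMR = TEE ÷ activity factor = 2245 ÷ 1.3 = 1726.9231 kcal/day.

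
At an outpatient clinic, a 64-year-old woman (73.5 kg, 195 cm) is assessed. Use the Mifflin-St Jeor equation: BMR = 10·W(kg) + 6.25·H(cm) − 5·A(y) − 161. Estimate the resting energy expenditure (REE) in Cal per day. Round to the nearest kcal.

1473 Cal per day

Mifflin-St Jeor (female): BMR = 10(73.5) + 6.25(195) − 5(64) − 161 = 735 + 1218.75 − 320 − 161 = 1472.75 kcal/day.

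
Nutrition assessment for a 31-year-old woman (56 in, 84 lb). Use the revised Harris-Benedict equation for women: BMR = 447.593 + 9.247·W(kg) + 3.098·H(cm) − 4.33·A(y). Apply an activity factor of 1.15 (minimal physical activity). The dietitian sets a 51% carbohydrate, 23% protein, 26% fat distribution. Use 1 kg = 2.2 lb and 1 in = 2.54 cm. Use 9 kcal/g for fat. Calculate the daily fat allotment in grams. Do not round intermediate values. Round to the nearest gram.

37 g/day

Convert to metric: weight = 84 ÷ 2.2 = 38.1818 kg; height = 56 × 2.54 = 142.24 cm.
Harris-Benedict: BMR = 447.593 + 9.247(38.1818) + 3.098(142.24) − 4.33(31) = 1107.0898 kcal/day.
TEE = 1107.0898 × 1.15 = 1273.1533 kcal/day.
Fat energy = 26% × 1273.1533 = 331.0198 kcal.
Fat = 331.0198 ÷ 9 kcal/g = 36.78 g.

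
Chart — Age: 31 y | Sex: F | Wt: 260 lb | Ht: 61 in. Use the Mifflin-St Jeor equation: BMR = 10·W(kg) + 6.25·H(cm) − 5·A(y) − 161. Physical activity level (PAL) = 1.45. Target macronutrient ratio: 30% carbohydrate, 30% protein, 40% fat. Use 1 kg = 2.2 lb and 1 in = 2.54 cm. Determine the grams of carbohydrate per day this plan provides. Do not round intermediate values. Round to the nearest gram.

Convert to metric: weight = 260 ÷ 2.2 = 118.1818 kg; height = 61 × 2.54 = 154.94 cm.
Mifflin-St Jeor (female): BMR = 10(118.1818) + 6.25(154.94) − 5(31) − 161 = 1181.8182 + 968.375 − 155 − 161 = 1834.1932 kcal/day.
TEE = 1834.1932 × 1.45 = 2659.5801 kcal/day.
Carbohydrate energy = 30% × 2659.5801 = 797.874 kcal.
Carbohydrate = 797.874 ÷ 4 kcal/g = 199.4685 g.

199 g/day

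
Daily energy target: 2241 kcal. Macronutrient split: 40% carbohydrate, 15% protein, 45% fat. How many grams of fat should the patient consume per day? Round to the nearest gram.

112 g/day

Fat energy = 45% × 2241 = 1008.45 kcal.
At 9 kcal/g: 1008.45 ÷ 9 = 112.05 g.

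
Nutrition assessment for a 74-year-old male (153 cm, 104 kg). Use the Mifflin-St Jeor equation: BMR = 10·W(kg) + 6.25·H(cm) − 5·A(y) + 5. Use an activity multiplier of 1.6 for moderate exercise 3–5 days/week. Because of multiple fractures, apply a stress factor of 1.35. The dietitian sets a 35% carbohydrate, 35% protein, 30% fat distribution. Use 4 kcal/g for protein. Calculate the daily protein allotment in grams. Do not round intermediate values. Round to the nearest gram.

Mifflin-St Jeor (male): BMR = 10(104) + 6.25(153) − 5(74) + 5 = 1040 + 956.25 − 370 + 5 = 1631.25 kcal/day.
TEE = 1631.25 × 1.6 = 2610 kcal/day.
With stress factor 1.35: 2610 × 1.35 = 3523.5 kcal/day.
Protein energy = 35% × 3523.5 = 1233.225 kcal.
Protein = 1233.225 ÷ 4 kcal/g = 308.3063 g.

308 g/day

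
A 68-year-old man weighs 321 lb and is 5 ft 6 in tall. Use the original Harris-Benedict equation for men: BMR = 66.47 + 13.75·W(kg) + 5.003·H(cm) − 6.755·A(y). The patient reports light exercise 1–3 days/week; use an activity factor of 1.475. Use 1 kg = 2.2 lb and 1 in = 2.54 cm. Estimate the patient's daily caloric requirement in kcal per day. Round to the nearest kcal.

Convert to metric: weight = 321 ÷ 2.2 = 145.9091 kg; height = (5×12 + 6) × 2.54 = 66 × 2.54 = 167.64 cm.
Harris-Benedict: BMR = 66.47 + 13.75(145.9091) + 5.003(167.64) − 6.755(68) = 2452.0829 kcal/day.
TEE = BMR × activity factor = 2452.0829 × 1.475 = 3616.8223 kcal/day.

3617 kcal per day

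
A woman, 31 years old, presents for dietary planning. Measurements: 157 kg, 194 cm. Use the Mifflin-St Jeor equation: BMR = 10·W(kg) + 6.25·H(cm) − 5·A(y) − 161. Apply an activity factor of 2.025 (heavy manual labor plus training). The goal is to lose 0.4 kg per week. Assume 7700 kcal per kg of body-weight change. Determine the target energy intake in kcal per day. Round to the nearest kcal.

Mifflin-St Jeor (female): BMR = 10(157) + 6.25(194) − 5(31) − 161 = 1570 + 1212.5 − 155 − 161 = 2466.5 kcal/day.
TEE = 2466.5 × 2.025 = 4994.6625 kcal/day.
Required daily deficit = 0.4 × 7700 ÷ 7 = 440 kcal/day.
Target intake = 4994.6625 − 440 = 4554.6625 kcal/day.

4555 kcal per day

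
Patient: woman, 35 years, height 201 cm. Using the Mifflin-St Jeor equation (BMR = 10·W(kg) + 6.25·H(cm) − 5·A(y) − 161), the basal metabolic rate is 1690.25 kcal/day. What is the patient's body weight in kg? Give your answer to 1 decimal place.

77.0 kg

1690.25 = 10·W + 6.25(201) − 5(35) − 161
10·W = 1690.25 − 920.25 = 770, so W = 77 kg.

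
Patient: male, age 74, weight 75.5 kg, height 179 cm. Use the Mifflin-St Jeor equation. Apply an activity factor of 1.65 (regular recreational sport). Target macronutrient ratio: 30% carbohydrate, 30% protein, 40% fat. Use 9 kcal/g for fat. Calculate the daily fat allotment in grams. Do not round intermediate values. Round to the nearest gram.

111 g/day

Mifflin-St Jeor (male): BMR = 10(75.5) + 6.25(179) − 5(74) + 5 = 755 + 1118.75 − 370 + 5 = 1508.75 kcal/day.
TEE = 1508.75 × 1.65 = 2489.4375 kcal/day.
Fat energy = 40% × 2489.4375 = 995.775 kcal.
Fat = 995.775 ÷ 9 kcal/g = 110.6417 g.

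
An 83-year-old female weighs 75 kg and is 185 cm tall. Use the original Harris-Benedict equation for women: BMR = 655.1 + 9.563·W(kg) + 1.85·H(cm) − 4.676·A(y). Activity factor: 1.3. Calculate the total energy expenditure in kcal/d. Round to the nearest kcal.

Harris-Benedict: BMR = 655.1 + 9.563(75) + 1.85(185) − 4.676(83) = 1326.467 kcal/day.
TEE = BMR × activity factor = 1326.467 × 1.3 = 1724.4071 kcal/day.

1724 kcal/d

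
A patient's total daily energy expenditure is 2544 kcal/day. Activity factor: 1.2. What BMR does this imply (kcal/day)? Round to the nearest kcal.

2120 kcal/day

BMR = TEE ÷ activity factor = 2544 ÷ 1.2 = 2120 kcal/day.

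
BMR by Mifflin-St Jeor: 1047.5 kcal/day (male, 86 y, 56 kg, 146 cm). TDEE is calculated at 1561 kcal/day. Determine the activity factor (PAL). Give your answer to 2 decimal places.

1.49

Activity factor = TEE ÷ BMR = 1561 ÷ 1047.5 = 1.49.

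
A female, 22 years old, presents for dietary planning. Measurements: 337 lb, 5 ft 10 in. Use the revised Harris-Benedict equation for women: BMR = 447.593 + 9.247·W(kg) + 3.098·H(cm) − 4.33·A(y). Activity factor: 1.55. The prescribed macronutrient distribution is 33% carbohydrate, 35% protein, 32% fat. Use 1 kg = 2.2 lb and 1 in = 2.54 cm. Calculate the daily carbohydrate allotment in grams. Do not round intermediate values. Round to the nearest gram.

Convert to metric: weight = 337 ÷ 2.2 = 153.1818 kg; height = (5×12 + 10) × 2.54 = 70 × 2.54 = 177.8 cm.
Harris-Benedict: BMR = 447.593 + 9.247(153.1818) + 3.098(177.8) − 4.33(22) = 2319.6297 kcal/day.
TEE = 2319.6297 × 1.55 = 3595.426 kcal/day.
Carbohydrate energy = 33% × 3595.426 = 1186.4906 kcal.
Carbohydrate = 1186.4906 ÷ 4 kcal/g = 296.6226 g.

297 g/day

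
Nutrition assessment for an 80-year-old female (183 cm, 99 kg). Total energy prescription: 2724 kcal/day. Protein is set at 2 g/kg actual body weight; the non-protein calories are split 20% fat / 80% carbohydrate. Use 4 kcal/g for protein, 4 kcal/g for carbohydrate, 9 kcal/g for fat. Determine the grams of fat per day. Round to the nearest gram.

43 g/day

Protein = 2 × 99 = 198 g → 198 × 4 = 792 kcal.
Non-protein calories = 2724 − 792 = 1932 kcal.
Fat: 20% × 1932 = 386.4 kcal; carbohydrate: 1545.6 kcal.
Fat: 386.4 kcal ÷ 9 kcal/g = 42.9333 g.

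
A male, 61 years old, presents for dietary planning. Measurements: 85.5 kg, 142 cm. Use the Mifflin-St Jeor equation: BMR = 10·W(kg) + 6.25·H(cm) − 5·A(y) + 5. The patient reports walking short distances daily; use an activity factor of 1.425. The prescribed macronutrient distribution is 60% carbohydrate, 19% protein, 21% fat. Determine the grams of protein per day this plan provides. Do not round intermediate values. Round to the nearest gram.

Mifflin-St Jeor (male): BMR = 10(85.5) + 6.25(142) − 5(61) + 5 = 855 + 887.5 − 305 + 5 = 1442.5 kcal/day.
TEE = 1442.5 × 1.425 = 2055.5625 kcal/day.
Protein energy = 19% × 2055.5625 = 390.5569 kcal.
Protein = 390.5569 ÷ 4 kcal/g = 97.6392 g.

98 g/day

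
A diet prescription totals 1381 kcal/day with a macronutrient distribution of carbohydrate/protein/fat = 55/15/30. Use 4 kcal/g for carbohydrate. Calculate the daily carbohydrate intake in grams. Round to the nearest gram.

Carbohydrate energy = 55% × 1381 = 759.55 kcal.
At 4 kcal/g: 759.55 ÷ 4 = 189.8875 g.

190 g/day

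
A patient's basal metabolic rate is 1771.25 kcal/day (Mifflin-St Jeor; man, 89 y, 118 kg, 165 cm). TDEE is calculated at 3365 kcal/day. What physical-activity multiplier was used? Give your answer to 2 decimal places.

1.90

Activity factor = TEE ÷ BMR = 3365 ÷ 1771.25 = 1.9.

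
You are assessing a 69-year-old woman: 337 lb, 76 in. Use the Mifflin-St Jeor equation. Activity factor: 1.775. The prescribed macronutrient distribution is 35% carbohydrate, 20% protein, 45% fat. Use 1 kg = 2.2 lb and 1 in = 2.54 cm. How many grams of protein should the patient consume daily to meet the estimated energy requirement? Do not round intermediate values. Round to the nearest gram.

198 g/day

Convert to metric: weight = 337 ÷ 2.2 = 153.1818 kg; height = 76 × 2.54 = 193.04 cm.
Mifflin-St Jeor (female): BMR = 10(153.1818) + 6.25(193.04) − 5(69) − 161 = 1531.8182 + 1206.5 − 345 − 161 = 2232.3182 kcal/day.
TEE = 2232.3182 × 1.775 = 3962.3648 kcal/day.
Protein energy = 20% × 3962.3648 = 792.473 kcal.
Protein = 792.473 ÷ 4 kcal/g = 198.1182 g.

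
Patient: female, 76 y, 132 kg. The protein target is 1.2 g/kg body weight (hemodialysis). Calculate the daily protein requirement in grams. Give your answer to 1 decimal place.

Protein = 1.2 g/kg × 132 kg = 158.4 g/day.

158.4 g/day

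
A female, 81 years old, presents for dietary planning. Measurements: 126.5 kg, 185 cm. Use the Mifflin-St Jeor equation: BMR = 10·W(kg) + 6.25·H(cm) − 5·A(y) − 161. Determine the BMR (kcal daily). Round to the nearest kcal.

1855 kcal daily

Mifflin-St Jeor (female): BMR = 10(126.5) + 6.25(185) − 5(81) − 161 = 1265 + 1156.25 − 405 − 161 = 1855.25 kcal/day.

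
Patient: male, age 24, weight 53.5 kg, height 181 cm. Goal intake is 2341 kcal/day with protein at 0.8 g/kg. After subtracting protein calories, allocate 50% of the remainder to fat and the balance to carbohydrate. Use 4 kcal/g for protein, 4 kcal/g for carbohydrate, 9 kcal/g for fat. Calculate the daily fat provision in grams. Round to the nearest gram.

121 g/day

Protein = 0.8 × 53.5 = 42.8 g → 42.8 × 4 = 171.2 kcal.
Non-protein calories = 2341 − 171.2 = 2169.8 kcal.
Fat: 50% × 2169.8 = 1084.9 kcal; carbohydrate: 1084.9 kcal.
Fat: 1084.9 kcal ÷ 9 kcal/g = 120.5444 g.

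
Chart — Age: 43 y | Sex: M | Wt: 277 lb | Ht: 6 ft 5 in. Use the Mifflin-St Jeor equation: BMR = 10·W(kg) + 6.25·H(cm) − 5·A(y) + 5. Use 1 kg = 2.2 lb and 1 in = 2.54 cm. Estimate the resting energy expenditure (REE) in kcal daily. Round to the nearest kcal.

2271 kcal daily

Convert to metric: weight = 277 ÷ 2.2 = 125.9091 kg; height = (6×12 + 5) × 2.54 = 77 × 2.54 = 195.58 cm.
Mifflin-St Jeor (male): BMR = 10(125.9091) + 6.25(195.58) − 5(43) + 5 = 1259.0909 + 1222.375 − 215 + 5 = 2271.4659 kcal/day.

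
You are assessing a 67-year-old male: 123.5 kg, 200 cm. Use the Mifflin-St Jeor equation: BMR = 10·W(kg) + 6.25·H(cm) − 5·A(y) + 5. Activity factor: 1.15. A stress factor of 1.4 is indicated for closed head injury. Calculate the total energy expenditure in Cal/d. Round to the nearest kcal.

Mifflin-St Jeor (male): BMR = 10(123.5) + 6.25(200) − 5(67) + 5 = 1235 + 1250 − 335 + 5 = 2155 kcal/day.
TEE = BMR × activity factor = 2155 × 1.15 = 2478.25 kcal/day.
Apply stress factor: 2478.25 × 1.4 = 3469.55 kcal/day.

3470 Cal/d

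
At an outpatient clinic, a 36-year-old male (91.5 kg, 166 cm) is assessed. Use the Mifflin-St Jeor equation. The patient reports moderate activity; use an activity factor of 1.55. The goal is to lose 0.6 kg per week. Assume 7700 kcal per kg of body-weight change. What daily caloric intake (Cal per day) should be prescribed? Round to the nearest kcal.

Mifflin-St Jeor (male): BMR = 10(91.5) + 6.25(166) − 5(36) + 5 = 915 + 1037.5 − 180 + 5 = 1777.5 kcal/day.
TEE = 1777.5 × 1.55 = 2755.125 kcal/day.
Required daily deficit = 0.6 × 7700 ÷ 7 = 660 kcal/day.
Target intake = 2755.125 − 660 = 2095.125 kcal/day.

2095 Cal per day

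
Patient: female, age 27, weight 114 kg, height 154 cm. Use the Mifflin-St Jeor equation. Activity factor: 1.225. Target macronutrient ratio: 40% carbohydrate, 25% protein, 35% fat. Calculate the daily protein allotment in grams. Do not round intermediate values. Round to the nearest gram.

Mifflin-St Jeor (female): BMR = 10(114) + 6.25(154) − 5(27) − 161 = 1140 + 962.5 − 135 − 161 = 1806.5 kcal/day.
TEE = 1806.5 × 1.225 = 2212.9625 kcal/day.
Protein energy = 25% × 2212.9625 = 553.2406 kcal.
Protein = 553.2406 ÷ 4 kcal/g = 138.3102 g.

138 g/day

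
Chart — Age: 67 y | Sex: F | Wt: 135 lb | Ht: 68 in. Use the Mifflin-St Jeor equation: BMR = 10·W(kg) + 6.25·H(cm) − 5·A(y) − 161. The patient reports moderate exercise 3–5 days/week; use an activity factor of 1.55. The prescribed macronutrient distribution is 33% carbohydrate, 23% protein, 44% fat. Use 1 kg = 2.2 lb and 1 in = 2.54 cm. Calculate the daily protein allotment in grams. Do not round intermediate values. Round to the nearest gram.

107 g/day

Convert to metric: weight = 135 ÷ 2.2 = 61.3636 kg; height = 68 × 2.54 = 172.72 cm.
Mifflin-St Jeor (female): BMR = 10(61.3636) + 6.25(172.72) − 5(67) − 161 = 613.6364 + 1079.5 − 335 − 161 = 1197.1364 kcal/day.
TEE = 1197.1364 × 1.55 = 1855.5614 kcal/day.
Protein energy = 23% × 1855.5614 = 426.7791 kcal.
Protein = 426.7791 ÷ 4 kcal/g = 106.6948 g.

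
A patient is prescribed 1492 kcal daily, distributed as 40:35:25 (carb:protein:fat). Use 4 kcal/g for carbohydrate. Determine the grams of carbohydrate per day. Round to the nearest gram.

Carbohydrate energy = 40% × 1492 = 596.8 kcal.
At 4 kcal/g: 596.8 ÷ 4 = 149.2 g.

149 g/day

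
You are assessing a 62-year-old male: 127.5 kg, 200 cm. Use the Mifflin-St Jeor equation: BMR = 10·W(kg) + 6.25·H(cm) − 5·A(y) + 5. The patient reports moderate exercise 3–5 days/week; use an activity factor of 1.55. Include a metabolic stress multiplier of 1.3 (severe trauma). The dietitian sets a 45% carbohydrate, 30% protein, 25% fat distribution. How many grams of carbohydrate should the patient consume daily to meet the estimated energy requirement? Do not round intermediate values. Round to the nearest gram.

Mifflin-St Jeor (male): BMR = 10(127.5) + 6.25(200) − 5(62) + 5 = 1275 + 1250 − 310 + 5 = 2220 kcal/day.
TEE = 2220 × 1.55 = 3441 kcal/day.
With stress factor 1.3: 3441 × 1.3 = 4473.3 kcal/day.
Carbohydrate energy = 45% × 4473.3 = 2012.985 kcal.
Carbohydrate = 2012.985 ÷ 4 kcal/g = 503.2463 g.

503 g/day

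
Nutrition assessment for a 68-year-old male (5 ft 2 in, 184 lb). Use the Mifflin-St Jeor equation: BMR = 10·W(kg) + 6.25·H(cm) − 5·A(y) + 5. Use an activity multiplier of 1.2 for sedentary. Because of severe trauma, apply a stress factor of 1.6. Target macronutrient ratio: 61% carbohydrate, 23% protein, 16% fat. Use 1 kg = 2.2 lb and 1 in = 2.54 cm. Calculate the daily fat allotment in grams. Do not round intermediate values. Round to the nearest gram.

51 g/day

Convert to metric: weight = 184 ÷ 2.2 = 83.6364 kg; height = (5×12 + 2) × 2.54 = 62 × 2.54 = 157.48 cm.
Mifflin-St Jeor (male): BMR = 10(83.6364) + 6.25(157.48) − 5(68) + 5 = 836.3636 + 984.25 − 340 + 5 = 1485.6136 kcal/day.
TEE = 1485.6136 × 1.2 = 1782.7364 kcal/day.
With stress factor 1.6: 1782.7364 × 1.6 = 2852.3782 kcal/day.
Fat energy = 16% × 2852.3782 = 456.3805 kcal.
Fat = 456.3805 ÷ 9 kcal/g = 50.7089 g.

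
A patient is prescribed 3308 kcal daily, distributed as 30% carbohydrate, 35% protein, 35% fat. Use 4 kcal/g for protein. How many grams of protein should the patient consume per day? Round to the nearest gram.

Protein energy = 35% × 3308 = 1157.8 kcal.
At 4 kcal/g: 1157.8 ÷ 4 = 289.45 g.

289 g/day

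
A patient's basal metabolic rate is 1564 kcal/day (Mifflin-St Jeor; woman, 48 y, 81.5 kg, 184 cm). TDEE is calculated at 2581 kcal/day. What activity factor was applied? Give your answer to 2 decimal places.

1.65

Activity factor = TEE ÷ BMR = 2581 ÷ 1564 = 1.65.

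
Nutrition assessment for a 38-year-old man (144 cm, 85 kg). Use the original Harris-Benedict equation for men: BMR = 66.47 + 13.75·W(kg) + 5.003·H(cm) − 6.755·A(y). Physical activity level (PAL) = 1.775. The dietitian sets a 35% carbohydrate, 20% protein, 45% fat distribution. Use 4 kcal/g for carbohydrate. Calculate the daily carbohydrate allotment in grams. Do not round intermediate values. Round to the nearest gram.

Harris-Benedict: BMR = 66.47 + 13.75(85) + 5.003(144) − 6.755(38) = 1698.962 kcal/day.
TEE = 1698.962 × 1.775 = 3015.6576 kcal/day.
Carbohydrate energy = 35% × 3015.6576 = 1055.4801 kcal.
Carbohydrate = 1055.4801 ÷ 4 kcal/g = 263.87 g.

264 g/day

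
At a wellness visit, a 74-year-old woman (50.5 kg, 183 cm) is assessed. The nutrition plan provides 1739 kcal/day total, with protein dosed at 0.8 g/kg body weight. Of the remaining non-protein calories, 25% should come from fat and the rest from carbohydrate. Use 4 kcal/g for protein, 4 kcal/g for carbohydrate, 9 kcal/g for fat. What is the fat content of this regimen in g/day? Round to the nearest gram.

Protein = 0.8 × 50.5 = 40.4 g → 40.4 × 4 = 161.6 kcal.
Non-protein calories = 1739 − 161.6 = 1577.4 kcal.
Fat: 25% × 1577.4 = 394.35 kcal; carbohydrate: 1183.05 kcal.
Fat: 394.35 kcal ÷ 9 kcal/g = 43.8167 g.

44 g/day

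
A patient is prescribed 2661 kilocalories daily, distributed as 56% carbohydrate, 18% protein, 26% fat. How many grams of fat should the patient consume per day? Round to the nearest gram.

77 g/day

Fat energy = 26% × 2661 = 691.86 kcal.
At 9 kcal/g: 691.86 ÷ 9 = 76.8733 g.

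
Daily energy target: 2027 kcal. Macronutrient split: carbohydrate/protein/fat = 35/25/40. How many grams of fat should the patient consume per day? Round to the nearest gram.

90 g/day

Fat energy = 40% × 2027 = 810.8 kcal.
At 9 kcal/g: 810.8 ÷ 9 = 90.0889 g.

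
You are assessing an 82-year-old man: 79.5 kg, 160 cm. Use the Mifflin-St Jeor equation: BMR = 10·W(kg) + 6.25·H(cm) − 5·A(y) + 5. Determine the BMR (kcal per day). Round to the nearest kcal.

1390 kcal per day

Mifflin-St Jeor (male): BMR = 10(79.5) + 6.25(160) − 5(82) + 5 = 795 + 1000 − 410 + 5 = 1390 kcal/day.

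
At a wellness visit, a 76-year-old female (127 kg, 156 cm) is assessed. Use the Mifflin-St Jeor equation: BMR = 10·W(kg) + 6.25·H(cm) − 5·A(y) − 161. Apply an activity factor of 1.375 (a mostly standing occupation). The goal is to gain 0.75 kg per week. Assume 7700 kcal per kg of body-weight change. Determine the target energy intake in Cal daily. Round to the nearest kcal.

3168 Cal daily

Mifflin-St Jeor (female): BMR = 10(127) + 6.25(156) − 5(76) − 161 = 1270 + 975 − 380 − 161 = 1704 kcal/day.
TEE = 1704 × 1.375 = 2343 kcal/day.
Required daily surplus = 0.75 × 7700 ÷ 7 = 825 kcal/day.
Target intake = 2343 + 825 = 3168 kcal/day.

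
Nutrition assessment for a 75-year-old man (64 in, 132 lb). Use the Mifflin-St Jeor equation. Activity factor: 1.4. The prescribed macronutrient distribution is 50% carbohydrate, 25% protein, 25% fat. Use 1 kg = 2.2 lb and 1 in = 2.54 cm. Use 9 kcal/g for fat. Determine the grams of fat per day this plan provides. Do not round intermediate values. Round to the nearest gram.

Convert to metric: weight = 132 ÷ 2.2 = 60 kg; height = 64 × 2.54 = 162.56 cm.
Mifflin-St Jeor (male): BMR = 10(60) + 6.25(162.56) − 5(75) + 5 = 600 + 1016 − 375 + 5 = 1246 kcal/day.
TEE = 1246 × 1.4 = 1744.4 kcal/day.
Fat energy = 25% × 1744.4 = 436.1 kcal.
Fat = 436.1 ÷ 9 kcal/g = 48.4556 g.

48 g/day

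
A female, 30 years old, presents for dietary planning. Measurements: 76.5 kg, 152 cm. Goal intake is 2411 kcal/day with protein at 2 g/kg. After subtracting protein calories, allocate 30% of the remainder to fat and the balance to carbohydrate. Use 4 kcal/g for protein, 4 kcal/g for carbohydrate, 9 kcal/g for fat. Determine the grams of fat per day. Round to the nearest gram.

Protein = 2 × 76.5 = 153 g → 153 × 4 = 612 kcal.
Non-protein calories = 2411 − 612 = 1799 kcal.
Fat: 30% × 1799 = 539.7 kcal; carbohydrate: 1259.3 kcal.
Fat: 539.7 kcal ÷ 9 kcal/g = 59.9667 g.

60 g/day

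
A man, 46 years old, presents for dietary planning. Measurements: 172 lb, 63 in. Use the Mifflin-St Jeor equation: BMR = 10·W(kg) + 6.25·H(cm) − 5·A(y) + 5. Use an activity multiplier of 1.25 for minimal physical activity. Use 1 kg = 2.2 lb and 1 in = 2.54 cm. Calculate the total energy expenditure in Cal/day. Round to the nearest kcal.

Convert to metric: weight = 172 ÷ 2.2 = 78.1818 kg; height = 63 × 2.54 = 160.02 cm.
Mifflin-St Jeor (male): BMR = 10(78.1818) + 6.25(160.02) − 5(46) + 5 = 781.8182 + 1000.125 − 230 + 5 = 1556.9432 kcal/day.
TEE = BMR × activity factor = 1556.9432 × 1.25 = 1946.179 kcal/day.

1946 Cal/day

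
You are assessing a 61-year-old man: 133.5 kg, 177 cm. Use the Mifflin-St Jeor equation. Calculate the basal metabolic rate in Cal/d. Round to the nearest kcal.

2141 Cal/d

Mifflin-St Jeor (male): BMR = 10(133.5) + 6.25(177) − 5(61) + 5 = 1335 + 1106.25 − 305 + 5 = 2141.25 kcal/day.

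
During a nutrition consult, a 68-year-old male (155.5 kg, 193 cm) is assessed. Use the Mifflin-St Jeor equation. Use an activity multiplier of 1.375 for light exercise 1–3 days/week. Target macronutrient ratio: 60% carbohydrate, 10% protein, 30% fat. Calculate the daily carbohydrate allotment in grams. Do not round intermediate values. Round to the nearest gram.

Mifflin-St Jeor (male): BMR = 10(155.5) + 6.25(193) − 5(68) + 5 = 1555 + 1206.25 − 340 + 5 = 2426.25 kcal/day.
TEE = 2426.25 × 1.375 = 3336.0938 kcal/day.
Carbohydrate energy = 60% × 3336.0938 = 2001.6563 kcal.
Carbohydrate = 2001.6563 ÷ 4 kcal/g = 500.4141 g.

500 g/day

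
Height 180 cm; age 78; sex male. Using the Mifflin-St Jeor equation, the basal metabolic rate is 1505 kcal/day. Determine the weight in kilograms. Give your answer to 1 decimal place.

76.5 kg

1505 = 10·W + 6.25(180) − 5(78) + 5
10·W = 1505 − 740 = 765, so W = 76.5 kg.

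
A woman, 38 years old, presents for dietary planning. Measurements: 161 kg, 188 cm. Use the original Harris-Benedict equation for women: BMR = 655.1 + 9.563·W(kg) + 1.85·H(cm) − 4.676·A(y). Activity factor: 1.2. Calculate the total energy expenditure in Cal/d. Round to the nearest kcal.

Harris-Benedict: BMR = 655.1 + 9.563(161) + 1.85(188) − 4.676(38) = 2364.855 kcal/day.
TEE = BMR × activity factor = 2364.855 × 1.2 = 2837.826 kcal/day.

2838 Cal/d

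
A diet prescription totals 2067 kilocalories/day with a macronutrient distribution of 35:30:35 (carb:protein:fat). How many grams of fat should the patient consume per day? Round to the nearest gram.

80 g/day

Fat energy = 35% × 2067 = 723.45 kcal.
At 9 kcal/g: 723.45 ÷ 9 = 80.3833 g.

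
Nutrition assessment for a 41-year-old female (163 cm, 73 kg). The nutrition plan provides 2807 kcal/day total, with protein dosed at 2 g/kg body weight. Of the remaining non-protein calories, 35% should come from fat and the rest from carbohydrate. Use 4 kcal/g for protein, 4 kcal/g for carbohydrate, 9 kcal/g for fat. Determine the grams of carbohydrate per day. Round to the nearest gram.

361 g/day

Protein = 2 × 73 = 146 g → 146 × 4 = 584 kcal.
Non-protein calories = 2807 − 584 = 2223 kcal.
Fat: 35% × 2223 = 778.05 kcal; carbohydrate: 1444.95 kcal.
Carbohydrate: 1444.95 kcal ÷ 4 kcal/g = 361.2375 g.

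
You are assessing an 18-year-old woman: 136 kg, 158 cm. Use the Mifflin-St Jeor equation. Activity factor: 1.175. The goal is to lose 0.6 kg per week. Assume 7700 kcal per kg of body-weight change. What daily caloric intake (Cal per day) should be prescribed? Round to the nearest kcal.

Mifflin-St Jeor (female): BMR = 10(136) + 6.25(158) − 5(18) − 161 = 1360 + 987.5 − 90 − 161 = 2096.5 kcal/day.
TEE = 2096.5 × 1.175 = 2463.3875 kcal/day.
Required daily deficit = 0.6 × 7700 ÷ 7 = 660 kcal/day.
Target intake = 2463.3875 − 660 = 1803.3875 kcal/day.

1803 Cal per day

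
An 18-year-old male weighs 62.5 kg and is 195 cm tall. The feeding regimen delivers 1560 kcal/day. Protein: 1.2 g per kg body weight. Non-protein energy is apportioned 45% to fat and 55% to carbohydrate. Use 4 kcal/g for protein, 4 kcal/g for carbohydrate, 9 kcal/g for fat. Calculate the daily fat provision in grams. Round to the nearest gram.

Protein = 1.2 × 62.5 = 75 g → 75 × 4 = 300 kcal.
Non-protein calories = 1560 − 300 = 1260 kcal.
Fat: 45% × 1260 = 567 kcal; carbohydrate: 693 kcal.
Fat: 567 kcal ÷ 9 kcal/g = 63 g.

63 g/day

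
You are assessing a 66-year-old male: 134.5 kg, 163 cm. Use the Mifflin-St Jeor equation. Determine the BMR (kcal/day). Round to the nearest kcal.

2039 kcal/day

Mifflin-St Jeor (male): BMR = 10(134.5) + 6.25(163) − 5(66) + 5 = 1345 + 1018.75 − 330 + 5 = 2038.75 kcal/day.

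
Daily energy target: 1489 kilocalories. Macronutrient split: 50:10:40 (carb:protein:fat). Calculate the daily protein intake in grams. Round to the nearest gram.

Protein energy = 10% × 1489 = 148.9 kcal.
At 4 kcal/g: 148.9 ÷ 4 = 37.225 g.

37 g/day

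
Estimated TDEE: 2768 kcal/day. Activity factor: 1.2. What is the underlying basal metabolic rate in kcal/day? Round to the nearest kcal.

BMR = TEE ÷ activity factor = 2768 ÷ 1.2 = 2306.6667 kcal/day.

2307 kcal/day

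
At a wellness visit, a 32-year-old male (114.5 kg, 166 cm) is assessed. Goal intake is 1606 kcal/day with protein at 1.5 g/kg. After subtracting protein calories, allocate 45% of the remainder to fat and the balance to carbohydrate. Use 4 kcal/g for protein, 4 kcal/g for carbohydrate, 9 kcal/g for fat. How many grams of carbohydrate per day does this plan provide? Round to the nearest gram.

Protein = 1.5 × 114.5 = 171.75 g → 171.75 × 4 = 687 kcal.
Non-protein calories = 1606 − 687 = 919 kcal.
Fat: 45% × 919 = 413.55 kcal; carbohydrate: 505.45 kcal.
Carbohydrate: 505.45 kcal ÷ 4 kcal/g = 126.3625 g.

126 g/day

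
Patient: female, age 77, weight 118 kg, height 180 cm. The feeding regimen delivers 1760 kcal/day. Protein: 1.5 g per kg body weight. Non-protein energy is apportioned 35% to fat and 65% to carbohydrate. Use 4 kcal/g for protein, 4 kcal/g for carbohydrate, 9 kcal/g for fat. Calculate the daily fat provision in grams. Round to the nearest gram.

Protein = 1.5 × 118 = 177 g → 177 × 4 = 708 kcal.
Non-protein calories = 1760 − 708 = 1052 kcal.
Fat: 35% × 1052 = 368.2 kcal; carbohydrate: 683.8 kcal.
Fat: 368.2 kcal ÷ 9 kcal/g = 40.9111 g.

41 g/day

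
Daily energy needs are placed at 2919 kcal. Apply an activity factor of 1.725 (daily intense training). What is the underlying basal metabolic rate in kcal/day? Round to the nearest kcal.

BMR = TEE ÷ activity factor = 2919 ÷ 1.725 = 1692.1739 kcal/day.

1692 kcal/day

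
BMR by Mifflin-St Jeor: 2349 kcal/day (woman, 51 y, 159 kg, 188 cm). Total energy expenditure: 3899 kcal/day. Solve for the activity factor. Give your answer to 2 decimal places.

1.66

Activity factor = TEE ÷ BMR = 3899 ÷ 2349 = 1.66.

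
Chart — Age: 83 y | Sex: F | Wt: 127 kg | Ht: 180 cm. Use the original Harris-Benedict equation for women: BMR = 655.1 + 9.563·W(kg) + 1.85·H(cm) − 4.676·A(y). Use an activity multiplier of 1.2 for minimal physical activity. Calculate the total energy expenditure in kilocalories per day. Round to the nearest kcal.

Harris-Benedict: BMR = 655.1 + 9.563(127) + 1.85(180) − 4.676(83) = 1814.493 kcal/day.
TEE = BMR × activity factor = 1814.493 × 1.2 = 2177.3916 kcal/day.

2177 kilocalories per day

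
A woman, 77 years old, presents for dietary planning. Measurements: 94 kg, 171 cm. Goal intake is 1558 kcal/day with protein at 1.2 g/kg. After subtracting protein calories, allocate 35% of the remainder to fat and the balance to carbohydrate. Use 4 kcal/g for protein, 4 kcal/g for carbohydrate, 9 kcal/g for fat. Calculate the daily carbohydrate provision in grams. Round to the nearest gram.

180 g/day

Protein = 1.2 × 94 = 112.8 g → 112.8 × 4 = 451.2 kcal.
Non-protein calories = 1558 − 451.2 = 1106.8 kcal.
Fat: 35% × 1106.8 = 387.38 kcal; carbohydrate: 719.42 kcal.
Carbohydrate: 719.42 kcal ÷ 4 kcal/g = 179.855 g.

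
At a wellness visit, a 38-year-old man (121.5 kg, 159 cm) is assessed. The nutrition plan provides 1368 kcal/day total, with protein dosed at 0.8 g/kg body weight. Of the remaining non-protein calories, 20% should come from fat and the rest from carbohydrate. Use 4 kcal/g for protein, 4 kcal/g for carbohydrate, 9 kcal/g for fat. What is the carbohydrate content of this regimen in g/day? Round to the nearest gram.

196 g/day

Protein = 0.8 × 121.5 = 97.2 g → 97.2 × 4 = 388.8 kcal.
Non-protein calories = 1368 − 388.8 = 979.2 kcal.
Fat: 20% × 979.2 = 195.84 kcal; carbohydrate: 783.36 kcal.
Carbohydrate: 783.36 kcal ÷ 4 kcal/g = 195.84 g.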